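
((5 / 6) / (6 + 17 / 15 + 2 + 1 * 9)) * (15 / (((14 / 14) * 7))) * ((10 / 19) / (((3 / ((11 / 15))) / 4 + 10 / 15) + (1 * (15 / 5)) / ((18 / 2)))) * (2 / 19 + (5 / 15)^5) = 3471875 / 1238765724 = 0.00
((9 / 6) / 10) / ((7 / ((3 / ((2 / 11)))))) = 99 / 280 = 0.35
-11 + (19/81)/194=-172835/15714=-11.00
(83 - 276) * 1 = -193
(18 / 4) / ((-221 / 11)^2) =1089 / 97682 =0.01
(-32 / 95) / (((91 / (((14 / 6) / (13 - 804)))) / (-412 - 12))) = -13568 / 2930655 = -0.00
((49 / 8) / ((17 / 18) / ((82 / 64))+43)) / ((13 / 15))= 271215 / 1678456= 0.16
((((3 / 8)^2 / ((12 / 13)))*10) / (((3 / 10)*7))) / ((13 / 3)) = 75 / 448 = 0.17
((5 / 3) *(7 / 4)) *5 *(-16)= -700 / 3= -233.33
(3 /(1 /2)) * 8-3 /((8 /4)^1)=93 /2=46.50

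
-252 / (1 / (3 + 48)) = -12852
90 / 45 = 2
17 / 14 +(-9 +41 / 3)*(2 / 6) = 349 / 126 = 2.77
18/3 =6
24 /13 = 1.85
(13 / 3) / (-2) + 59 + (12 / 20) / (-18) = 284 / 5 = 56.80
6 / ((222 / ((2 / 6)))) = 1 / 111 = 0.01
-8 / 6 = -4 / 3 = -1.33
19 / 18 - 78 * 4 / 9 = -605 / 18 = -33.61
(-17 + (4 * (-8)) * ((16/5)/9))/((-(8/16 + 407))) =2554/36675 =0.07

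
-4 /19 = -0.21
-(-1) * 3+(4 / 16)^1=13 / 4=3.25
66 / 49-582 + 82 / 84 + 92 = -143377 / 294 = -487.68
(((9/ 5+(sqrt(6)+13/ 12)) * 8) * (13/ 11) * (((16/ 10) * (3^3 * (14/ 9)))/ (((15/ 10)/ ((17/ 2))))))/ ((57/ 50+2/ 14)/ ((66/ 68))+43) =10395840 * sqrt(6)/ 127979+29974672/ 127979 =433.19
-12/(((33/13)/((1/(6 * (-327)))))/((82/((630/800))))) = 170560/679833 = 0.25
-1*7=-7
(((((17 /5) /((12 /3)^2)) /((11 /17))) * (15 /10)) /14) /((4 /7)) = 867 /14080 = 0.06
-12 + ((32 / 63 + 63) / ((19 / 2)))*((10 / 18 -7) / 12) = -503857 / 32319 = -15.59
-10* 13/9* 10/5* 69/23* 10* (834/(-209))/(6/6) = 722800/209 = 3458.37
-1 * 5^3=-125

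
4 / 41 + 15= 619 / 41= 15.10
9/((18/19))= 19/2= 9.50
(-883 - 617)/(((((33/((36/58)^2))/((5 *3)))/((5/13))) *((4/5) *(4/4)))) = -15187500/120263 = -126.29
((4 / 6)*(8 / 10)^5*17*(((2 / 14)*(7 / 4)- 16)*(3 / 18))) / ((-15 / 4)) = 121856 / 46875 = 2.60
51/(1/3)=153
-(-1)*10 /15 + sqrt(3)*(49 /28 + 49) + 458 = 203*sqrt(3) /4 + 1376 /3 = 546.57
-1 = -1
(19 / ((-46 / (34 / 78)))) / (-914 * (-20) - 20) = -323 / 32758440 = -0.00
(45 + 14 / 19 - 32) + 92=2009 / 19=105.74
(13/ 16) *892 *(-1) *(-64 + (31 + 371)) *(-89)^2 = -3880743451/ 2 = -1940371725.50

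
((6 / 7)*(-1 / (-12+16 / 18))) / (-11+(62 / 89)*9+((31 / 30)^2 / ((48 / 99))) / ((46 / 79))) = -10611648 / 130424693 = -0.08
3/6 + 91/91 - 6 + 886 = 881.50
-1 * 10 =-10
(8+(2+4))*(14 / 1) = 196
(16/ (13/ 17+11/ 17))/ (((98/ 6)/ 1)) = 0.69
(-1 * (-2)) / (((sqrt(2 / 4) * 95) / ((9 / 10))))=9 * sqrt(2) / 475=0.03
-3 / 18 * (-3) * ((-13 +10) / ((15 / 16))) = -8 / 5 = -1.60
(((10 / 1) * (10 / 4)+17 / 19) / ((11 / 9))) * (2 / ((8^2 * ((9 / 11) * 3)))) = 41 / 152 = 0.27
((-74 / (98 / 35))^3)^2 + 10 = 40089476317115 / 117649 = 340754926.24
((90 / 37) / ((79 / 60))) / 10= 540 / 2923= 0.18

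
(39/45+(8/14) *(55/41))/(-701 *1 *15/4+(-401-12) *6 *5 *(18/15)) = -0.00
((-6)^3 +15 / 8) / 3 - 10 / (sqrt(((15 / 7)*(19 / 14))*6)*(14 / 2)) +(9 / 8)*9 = -245 / 4 - 2*sqrt(95) / 57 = -61.59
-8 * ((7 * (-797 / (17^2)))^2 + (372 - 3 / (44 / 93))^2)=-21680163844417 / 20212082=-1072633.88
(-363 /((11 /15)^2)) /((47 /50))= -33750 /47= -718.09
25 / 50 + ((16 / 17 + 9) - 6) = 151 / 34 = 4.44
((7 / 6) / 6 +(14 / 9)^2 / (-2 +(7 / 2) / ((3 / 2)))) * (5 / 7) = 575 / 108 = 5.32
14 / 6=7 / 3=2.33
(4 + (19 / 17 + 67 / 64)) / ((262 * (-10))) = -6707 / 2850560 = -0.00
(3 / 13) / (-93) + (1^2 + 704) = 284114 / 403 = 705.00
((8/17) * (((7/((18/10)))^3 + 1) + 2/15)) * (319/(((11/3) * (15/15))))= 50693392/20655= 2454.29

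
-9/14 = -0.64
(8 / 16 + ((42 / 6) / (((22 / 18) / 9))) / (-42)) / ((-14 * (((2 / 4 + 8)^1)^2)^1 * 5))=16 / 111265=0.00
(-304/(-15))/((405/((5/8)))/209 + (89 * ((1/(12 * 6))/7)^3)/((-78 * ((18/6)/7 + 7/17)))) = 604250171965440/92440689552583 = 6.54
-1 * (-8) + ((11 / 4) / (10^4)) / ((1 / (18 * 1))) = 160099 / 20000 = 8.00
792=792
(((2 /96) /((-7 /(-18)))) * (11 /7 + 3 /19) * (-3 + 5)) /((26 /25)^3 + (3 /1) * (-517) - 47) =-1796875 /15486361996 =-0.00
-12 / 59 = -0.20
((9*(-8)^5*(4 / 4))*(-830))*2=489553920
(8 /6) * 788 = 3152 /3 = 1050.67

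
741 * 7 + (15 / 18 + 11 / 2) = 15580 / 3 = 5193.33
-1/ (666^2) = -1/ 443556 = -0.00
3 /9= 1 /3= 0.33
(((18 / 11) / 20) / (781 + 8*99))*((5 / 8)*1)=9 / 276848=0.00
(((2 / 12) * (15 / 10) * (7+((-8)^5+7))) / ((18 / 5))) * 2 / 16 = -27295 / 96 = -284.32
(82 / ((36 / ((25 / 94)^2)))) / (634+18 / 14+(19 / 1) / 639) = 12735625 / 50219688752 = 0.00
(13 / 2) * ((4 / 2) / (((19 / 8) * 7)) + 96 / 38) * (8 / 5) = 18304 / 665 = 27.52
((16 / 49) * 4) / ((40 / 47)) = 376 / 245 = 1.53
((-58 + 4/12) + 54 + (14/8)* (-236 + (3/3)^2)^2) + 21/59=68421431/708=96640.44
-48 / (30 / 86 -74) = 2064 / 3167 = 0.65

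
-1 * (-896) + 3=899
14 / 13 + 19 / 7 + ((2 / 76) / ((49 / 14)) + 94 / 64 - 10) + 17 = 678735 / 55328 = 12.27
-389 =-389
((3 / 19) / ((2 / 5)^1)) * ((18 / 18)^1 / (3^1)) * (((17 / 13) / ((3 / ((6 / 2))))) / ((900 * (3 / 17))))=289 / 266760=0.00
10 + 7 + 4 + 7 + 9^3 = 757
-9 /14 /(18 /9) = -9 /28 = -0.32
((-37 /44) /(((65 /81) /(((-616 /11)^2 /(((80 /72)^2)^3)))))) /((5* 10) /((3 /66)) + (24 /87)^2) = -7292750672277 /4593696250000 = -1.59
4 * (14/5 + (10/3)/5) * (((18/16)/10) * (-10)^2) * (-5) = -780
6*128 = 768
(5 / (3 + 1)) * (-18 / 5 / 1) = -9 / 2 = -4.50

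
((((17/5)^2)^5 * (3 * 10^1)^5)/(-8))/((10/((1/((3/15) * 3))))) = -326591011872738/3125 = -104509123799.28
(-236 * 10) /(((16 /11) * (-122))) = 3245 /244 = 13.30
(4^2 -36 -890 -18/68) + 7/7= -30915/34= -909.26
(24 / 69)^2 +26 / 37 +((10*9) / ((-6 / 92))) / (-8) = 6784929 / 39146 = 173.32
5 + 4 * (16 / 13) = 129 / 13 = 9.92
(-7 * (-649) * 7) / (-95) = -31801 / 95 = -334.75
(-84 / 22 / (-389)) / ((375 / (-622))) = -0.02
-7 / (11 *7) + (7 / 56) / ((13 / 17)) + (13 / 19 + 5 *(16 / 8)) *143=33210753 / 21736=1527.91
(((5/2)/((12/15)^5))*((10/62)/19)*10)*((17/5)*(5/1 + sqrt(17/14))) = 1328125*sqrt(238)/8443904 + 6640625/603136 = 13.44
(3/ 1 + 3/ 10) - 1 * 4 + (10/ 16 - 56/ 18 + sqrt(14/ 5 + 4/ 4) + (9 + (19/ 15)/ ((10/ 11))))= sqrt(95)/ 5 + 12973/ 1800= 9.16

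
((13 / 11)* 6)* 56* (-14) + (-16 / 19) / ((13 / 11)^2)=-196380368 / 35321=-5559.88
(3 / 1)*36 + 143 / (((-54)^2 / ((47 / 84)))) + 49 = 38462929 / 244944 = 157.03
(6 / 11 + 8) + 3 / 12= 387 / 44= 8.80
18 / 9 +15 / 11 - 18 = -161 / 11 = -14.64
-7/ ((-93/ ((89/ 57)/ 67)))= 623/ 355167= 0.00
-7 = -7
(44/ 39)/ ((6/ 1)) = 22/ 117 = 0.19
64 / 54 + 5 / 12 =173 / 108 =1.60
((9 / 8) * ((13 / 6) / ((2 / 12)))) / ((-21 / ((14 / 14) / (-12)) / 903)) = 1677 / 32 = 52.41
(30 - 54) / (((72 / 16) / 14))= -224 / 3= -74.67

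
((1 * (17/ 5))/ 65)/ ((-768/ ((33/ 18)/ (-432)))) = 187/ 646963200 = 0.00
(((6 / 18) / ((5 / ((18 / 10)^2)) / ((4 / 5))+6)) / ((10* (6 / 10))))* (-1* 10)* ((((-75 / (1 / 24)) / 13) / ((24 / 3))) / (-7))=-40500 / 233779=-0.17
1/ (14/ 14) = 1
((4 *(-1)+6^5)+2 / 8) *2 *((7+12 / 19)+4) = 6870669 / 38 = 180807.08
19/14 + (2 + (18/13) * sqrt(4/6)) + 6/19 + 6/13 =6 * sqrt(6)/13 + 14297/3458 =5.27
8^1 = 8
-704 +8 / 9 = -6328 / 9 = -703.11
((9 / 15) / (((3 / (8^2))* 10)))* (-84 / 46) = -1344 / 575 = -2.34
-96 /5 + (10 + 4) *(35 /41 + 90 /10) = 24344 /205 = 118.75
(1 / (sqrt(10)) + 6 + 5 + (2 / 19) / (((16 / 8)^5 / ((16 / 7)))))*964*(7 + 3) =964*sqrt(10) + 14112960 / 133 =109160.92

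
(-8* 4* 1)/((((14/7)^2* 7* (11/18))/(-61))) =8784/77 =114.08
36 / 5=7.20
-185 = -185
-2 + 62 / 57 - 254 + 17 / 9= -43267 / 171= -253.02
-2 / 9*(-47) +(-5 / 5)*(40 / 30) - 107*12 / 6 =-1844 / 9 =-204.89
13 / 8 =1.62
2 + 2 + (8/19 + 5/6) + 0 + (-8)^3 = -57769/114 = -506.75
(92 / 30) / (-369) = -46 / 5535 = -0.01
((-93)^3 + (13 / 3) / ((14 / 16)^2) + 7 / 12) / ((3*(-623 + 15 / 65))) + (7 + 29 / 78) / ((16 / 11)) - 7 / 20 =404029477949 / 928287360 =435.24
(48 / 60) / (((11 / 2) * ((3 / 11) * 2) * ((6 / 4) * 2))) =0.09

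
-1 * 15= -15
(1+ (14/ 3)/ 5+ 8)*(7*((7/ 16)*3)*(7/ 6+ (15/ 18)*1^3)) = 7301/ 40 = 182.52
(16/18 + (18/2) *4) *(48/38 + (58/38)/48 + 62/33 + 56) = 5474597/2508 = 2182.85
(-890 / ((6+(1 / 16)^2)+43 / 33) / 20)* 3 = -1127808 / 61729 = -18.27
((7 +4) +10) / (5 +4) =7 / 3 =2.33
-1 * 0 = 0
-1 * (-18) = 18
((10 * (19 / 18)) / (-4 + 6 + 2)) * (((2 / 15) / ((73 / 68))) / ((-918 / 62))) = -0.02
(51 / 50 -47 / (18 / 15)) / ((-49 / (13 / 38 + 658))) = 23857879 / 46550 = 512.52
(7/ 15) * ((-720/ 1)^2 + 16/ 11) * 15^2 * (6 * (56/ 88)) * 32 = 804724945920/ 121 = 6650619387.77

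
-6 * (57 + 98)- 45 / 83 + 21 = -909.54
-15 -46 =-61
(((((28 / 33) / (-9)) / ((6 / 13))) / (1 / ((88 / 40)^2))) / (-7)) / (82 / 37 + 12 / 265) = 280423 / 4490235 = 0.06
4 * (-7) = -28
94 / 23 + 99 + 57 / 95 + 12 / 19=227936 / 2185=104.32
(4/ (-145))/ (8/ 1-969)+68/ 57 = 9475688/ 7942665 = 1.19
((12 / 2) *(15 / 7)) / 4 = 3.21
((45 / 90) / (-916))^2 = 1 / 3356224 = 0.00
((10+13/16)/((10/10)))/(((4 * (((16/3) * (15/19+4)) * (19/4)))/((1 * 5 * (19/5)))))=9861/23296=0.42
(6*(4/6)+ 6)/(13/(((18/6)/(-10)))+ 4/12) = -10/43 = -0.23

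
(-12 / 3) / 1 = -4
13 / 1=13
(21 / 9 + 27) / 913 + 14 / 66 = 223 / 913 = 0.24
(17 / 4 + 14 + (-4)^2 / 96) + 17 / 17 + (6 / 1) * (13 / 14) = 2099 / 84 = 24.99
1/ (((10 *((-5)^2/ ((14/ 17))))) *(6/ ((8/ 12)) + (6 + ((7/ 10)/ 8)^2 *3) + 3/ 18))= 768/ 3541355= 0.00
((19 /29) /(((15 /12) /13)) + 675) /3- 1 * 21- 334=-127.73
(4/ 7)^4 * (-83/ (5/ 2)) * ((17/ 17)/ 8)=-5312/ 12005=-0.44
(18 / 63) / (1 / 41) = 82 / 7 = 11.71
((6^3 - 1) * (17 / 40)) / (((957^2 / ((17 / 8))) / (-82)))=-509507 / 29307168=-0.02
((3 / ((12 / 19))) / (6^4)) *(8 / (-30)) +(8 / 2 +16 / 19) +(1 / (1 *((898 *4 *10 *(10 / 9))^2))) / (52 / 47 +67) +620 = 397160965349879242973 / 635619115992960000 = 624.84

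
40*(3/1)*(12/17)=1440/17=84.71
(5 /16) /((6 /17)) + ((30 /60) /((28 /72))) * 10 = 9235 /672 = 13.74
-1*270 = -270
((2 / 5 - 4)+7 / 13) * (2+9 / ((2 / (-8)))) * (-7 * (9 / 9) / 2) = -23681 / 65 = -364.32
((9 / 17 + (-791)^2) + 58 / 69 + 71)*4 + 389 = 2936491109 / 1173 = 2503402.48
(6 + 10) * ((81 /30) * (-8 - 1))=-1944 /5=-388.80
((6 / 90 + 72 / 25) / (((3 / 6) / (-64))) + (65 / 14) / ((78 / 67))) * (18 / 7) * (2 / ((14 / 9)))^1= -21159603 / 17150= -1233.80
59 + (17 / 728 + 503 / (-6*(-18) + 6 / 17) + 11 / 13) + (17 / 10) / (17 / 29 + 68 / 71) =41133083711 / 626906280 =65.61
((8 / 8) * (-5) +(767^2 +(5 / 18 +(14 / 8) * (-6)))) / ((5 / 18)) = 10588928 / 5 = 2117785.60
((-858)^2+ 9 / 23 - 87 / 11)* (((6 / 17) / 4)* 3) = 838114155 / 4301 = 194864.95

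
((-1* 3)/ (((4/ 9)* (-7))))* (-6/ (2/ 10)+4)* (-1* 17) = 5967/ 14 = 426.21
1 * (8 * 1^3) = 8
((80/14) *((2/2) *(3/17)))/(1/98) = 1680/17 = 98.82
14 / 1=14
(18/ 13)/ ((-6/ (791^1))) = -2373/ 13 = -182.54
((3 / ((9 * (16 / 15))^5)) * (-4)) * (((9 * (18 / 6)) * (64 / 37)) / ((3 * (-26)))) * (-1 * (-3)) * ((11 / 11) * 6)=3125 / 1970176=0.00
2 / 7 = 0.29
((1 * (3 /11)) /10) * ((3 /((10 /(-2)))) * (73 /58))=-657 /31900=-0.02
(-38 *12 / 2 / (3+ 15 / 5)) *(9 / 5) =-342 / 5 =-68.40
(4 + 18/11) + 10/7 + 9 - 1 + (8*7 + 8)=6088/77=79.06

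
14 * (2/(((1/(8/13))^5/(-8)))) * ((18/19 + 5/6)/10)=-372506624/105818505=-3.52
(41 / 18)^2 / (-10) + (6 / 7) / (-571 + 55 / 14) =-13384339 / 25722360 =-0.52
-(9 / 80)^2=-81 / 6400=-0.01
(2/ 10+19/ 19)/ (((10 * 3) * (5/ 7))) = 7/ 125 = 0.06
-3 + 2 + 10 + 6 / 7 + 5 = 104 / 7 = 14.86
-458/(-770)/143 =229/55055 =0.00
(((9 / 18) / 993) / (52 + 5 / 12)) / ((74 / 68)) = 4 / 453139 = 0.00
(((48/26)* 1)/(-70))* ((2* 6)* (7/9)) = -0.25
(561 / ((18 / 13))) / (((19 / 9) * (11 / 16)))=279.16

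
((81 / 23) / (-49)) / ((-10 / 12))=486 / 5635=0.09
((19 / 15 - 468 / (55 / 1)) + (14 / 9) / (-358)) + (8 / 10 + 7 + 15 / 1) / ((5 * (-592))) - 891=-117792959497 / 131135400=-898.25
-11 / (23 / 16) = -176 / 23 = -7.65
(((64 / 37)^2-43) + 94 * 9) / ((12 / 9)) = 3310209 / 5476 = 604.49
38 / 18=19 / 9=2.11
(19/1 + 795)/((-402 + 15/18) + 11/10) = -12210/6001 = -2.03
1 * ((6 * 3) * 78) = 1404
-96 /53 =-1.81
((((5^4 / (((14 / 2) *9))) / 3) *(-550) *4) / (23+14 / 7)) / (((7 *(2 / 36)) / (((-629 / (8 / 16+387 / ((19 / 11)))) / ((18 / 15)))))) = 6573050000 / 3763053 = 1746.73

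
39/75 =13/25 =0.52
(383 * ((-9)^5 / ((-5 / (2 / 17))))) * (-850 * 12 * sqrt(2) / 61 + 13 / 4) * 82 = -10176804861.86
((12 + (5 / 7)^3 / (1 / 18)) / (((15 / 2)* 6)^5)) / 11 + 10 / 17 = 2320748754824 / 3945272821875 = 0.59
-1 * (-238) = 238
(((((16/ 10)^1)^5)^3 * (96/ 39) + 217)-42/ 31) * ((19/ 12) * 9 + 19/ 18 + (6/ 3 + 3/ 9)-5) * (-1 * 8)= -308753.47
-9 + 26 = 17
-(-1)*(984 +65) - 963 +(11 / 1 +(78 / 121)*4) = 12049 / 121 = 99.58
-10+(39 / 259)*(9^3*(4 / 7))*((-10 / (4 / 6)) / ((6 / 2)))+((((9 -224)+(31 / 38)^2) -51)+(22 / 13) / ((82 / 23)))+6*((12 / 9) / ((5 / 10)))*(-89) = -2012.49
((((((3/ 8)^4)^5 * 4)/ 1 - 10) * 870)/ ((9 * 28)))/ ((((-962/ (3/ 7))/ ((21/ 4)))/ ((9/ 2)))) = 868016862514519526745/ 2388853357545386934272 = 0.36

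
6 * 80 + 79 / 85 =40879 / 85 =480.93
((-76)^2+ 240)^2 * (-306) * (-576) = 6379102273536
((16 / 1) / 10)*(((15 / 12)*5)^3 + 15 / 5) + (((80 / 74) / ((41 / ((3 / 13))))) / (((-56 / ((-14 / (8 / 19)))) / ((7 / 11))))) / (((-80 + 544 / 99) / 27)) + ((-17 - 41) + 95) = 1258026513331 / 2909241920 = 432.42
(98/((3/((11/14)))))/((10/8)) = 308/15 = 20.53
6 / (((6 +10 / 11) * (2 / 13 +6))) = 429 / 3040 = 0.14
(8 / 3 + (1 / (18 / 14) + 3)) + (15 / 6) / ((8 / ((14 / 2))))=1243 / 144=8.63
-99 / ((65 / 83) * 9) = -913 / 65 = -14.05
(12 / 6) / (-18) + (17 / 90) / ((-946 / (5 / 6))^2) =-64433867 / 579905568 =-0.11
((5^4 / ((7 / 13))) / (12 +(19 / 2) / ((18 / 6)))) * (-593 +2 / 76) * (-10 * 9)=543206250 / 133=4084257.52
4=4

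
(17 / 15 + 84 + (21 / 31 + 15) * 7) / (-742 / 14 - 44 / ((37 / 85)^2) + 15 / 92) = -11413029916 / 16694201685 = -0.68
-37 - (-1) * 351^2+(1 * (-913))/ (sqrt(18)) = 123164 - 913 * sqrt(2)/ 6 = 122948.80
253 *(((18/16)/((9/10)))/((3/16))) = 1686.67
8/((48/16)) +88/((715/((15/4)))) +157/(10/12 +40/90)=113020/897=126.00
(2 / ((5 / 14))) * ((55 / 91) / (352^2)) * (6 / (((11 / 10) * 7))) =15 / 704704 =0.00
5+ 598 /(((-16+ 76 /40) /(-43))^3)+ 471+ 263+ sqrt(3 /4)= sqrt(3) /2+ 49616766319 /2803221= 17700.78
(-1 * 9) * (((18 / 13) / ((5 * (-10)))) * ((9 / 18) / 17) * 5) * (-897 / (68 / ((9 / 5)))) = -50301 / 57800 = -0.87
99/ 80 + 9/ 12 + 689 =55279/ 80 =690.99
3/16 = 0.19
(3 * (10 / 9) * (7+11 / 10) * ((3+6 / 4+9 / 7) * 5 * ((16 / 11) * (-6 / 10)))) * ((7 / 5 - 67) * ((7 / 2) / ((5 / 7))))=60256224 / 275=219113.54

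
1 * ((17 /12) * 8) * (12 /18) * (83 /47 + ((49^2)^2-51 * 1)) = 18424146644 /423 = 43555902.23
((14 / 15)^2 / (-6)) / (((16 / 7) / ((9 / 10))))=-343 / 6000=-0.06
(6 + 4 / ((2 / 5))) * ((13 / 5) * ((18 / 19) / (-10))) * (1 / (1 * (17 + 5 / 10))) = -0.23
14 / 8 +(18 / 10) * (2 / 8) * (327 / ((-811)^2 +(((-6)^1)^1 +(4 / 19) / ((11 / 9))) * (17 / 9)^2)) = 32478921691 / 18557011345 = 1.75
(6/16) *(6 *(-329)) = -2961/4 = -740.25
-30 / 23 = -1.30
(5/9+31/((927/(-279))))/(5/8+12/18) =-6.79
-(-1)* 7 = 7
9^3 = 729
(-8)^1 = -8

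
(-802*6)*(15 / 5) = -14436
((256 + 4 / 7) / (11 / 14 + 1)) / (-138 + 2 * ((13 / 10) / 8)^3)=-36782080 / 35325803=-1.04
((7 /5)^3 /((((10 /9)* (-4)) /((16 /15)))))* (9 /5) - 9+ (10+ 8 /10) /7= -945279 /109375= -8.64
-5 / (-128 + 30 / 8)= 20 / 497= 0.04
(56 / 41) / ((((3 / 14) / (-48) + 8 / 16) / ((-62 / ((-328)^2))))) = -12152 / 7650231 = -0.00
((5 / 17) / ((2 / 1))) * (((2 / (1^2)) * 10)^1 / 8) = 25 / 68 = 0.37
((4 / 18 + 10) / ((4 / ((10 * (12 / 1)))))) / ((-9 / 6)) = -1840 / 9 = -204.44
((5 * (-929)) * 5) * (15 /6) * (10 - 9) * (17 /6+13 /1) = -11031875 /12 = -919322.92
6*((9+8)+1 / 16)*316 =64701 / 2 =32350.50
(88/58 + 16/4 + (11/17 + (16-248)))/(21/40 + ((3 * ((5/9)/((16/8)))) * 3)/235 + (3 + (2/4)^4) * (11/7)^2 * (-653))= 418627120/9153058213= 0.05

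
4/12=1/3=0.33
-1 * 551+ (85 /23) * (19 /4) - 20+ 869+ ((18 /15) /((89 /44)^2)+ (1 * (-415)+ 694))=2167422567 /3643660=594.85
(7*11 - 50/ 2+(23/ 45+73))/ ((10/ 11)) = 31064/ 225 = 138.06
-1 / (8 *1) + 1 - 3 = -17 / 8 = -2.12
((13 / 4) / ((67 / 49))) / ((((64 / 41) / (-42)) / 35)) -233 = -2471.34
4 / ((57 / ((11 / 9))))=44 / 513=0.09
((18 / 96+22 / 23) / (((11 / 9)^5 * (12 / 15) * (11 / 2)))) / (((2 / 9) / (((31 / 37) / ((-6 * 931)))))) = -11559727485 / 179657487442048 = -0.00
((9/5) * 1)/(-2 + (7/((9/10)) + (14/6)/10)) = 162/541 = 0.30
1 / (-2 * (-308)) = 1 / 616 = 0.00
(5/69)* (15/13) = 0.08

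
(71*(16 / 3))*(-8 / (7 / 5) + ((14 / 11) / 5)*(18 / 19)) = -2072.49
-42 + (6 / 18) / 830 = -104579 / 2490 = -42.00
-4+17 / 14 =-39 / 14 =-2.79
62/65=0.95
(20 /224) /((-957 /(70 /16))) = -25 /61248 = -0.00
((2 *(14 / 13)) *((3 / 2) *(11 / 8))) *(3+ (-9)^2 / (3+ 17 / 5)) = 115731 / 1664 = 69.55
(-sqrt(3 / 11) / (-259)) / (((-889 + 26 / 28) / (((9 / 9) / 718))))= -sqrt(33) / 1816622929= -0.00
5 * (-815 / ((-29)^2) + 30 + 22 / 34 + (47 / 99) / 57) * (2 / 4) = 11975153585 / 161355942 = 74.22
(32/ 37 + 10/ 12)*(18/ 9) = 377/ 111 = 3.40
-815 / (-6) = 815 / 6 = 135.83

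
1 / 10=0.10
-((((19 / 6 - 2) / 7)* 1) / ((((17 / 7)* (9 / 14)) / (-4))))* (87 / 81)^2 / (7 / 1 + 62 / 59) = 9725324 / 158940225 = 0.06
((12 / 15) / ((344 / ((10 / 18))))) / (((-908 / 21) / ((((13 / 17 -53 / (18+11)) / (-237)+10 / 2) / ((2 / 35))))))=-143258605 / 54743280048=-0.00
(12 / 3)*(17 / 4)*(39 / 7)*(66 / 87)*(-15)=-218790 / 203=-1077.78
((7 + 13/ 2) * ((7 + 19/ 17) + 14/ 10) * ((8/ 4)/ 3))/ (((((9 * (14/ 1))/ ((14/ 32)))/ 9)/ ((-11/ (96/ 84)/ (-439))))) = 0.06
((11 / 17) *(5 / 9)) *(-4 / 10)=-22 / 153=-0.14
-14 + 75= 61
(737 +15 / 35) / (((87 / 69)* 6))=2047 / 21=97.48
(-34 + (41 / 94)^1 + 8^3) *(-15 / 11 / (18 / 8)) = -149910 / 517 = -289.96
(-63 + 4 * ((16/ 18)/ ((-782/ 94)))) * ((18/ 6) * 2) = -380.56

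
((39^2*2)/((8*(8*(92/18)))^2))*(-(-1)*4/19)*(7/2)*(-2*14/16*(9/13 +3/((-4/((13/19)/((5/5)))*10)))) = -2940874209/125153443840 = -0.02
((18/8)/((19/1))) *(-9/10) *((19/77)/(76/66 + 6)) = -243/66080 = -0.00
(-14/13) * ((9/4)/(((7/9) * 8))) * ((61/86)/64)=-4941/1144832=-0.00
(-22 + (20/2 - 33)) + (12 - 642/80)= -1641/40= -41.02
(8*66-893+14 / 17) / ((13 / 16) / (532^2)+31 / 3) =-84105676032 / 2386459031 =-35.24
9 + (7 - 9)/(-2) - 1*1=9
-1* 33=-33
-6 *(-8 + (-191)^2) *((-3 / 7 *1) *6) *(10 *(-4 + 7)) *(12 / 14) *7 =709035120 / 7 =101290731.43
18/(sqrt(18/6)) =6*sqrt(3) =10.39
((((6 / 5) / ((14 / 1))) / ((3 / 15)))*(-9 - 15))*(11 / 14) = -396 / 49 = -8.08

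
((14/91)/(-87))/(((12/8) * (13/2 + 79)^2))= -16/99214713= -0.00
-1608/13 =-123.69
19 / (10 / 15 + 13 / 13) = 57 / 5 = 11.40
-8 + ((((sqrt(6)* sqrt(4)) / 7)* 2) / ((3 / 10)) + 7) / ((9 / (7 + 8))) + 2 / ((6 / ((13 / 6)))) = 79 / 18 + 200* sqrt(6) / 63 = 12.17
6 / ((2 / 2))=6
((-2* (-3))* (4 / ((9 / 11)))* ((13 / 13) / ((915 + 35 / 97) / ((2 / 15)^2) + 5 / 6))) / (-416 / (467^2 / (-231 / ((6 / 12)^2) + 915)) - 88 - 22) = -930803852 / 179698119736765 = -0.00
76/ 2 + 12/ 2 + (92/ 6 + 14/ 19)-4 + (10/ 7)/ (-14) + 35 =254074/ 2793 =90.97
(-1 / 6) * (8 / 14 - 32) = 110 / 21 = 5.24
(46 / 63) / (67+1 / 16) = 0.01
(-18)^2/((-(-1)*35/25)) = 1620/7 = 231.43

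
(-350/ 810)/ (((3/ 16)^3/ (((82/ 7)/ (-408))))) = 209920/ 111537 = 1.88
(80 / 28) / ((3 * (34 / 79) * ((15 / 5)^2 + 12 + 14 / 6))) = 79 / 833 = 0.09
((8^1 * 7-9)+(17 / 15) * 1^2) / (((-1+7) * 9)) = 361 / 405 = 0.89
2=2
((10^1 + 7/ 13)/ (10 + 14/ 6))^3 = 69426531/ 111284641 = 0.62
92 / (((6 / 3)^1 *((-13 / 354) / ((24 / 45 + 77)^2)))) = -7341744532 / 975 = -7529994.39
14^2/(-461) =-196/461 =-0.43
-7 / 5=-1.40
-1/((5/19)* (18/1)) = -19/90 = -0.21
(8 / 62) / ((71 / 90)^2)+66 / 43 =11707086 / 6719653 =1.74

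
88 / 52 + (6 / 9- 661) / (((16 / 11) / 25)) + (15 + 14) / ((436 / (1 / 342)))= -43994370293 / 3876912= -11347.79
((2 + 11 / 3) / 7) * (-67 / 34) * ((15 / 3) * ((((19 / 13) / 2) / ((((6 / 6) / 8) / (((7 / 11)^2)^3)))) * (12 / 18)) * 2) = -4.13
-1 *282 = -282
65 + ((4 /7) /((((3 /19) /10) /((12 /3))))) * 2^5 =4697.38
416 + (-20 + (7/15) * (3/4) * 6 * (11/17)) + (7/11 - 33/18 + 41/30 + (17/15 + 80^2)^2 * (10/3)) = 6896029759387/50490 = 136582090.70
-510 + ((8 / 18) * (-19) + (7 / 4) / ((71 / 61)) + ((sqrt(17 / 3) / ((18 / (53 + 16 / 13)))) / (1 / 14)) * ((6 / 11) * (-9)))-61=-1477217 / 2556-9870 * sqrt(51) / 143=-1070.85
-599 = -599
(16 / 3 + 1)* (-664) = -12616 / 3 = -4205.33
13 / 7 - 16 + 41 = 188 / 7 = 26.86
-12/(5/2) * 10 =-48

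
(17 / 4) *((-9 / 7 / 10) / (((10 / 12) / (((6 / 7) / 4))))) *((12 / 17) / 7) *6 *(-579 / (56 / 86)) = 18149913 / 240100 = 75.59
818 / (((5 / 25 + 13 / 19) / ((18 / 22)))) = 116565 / 154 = 756.92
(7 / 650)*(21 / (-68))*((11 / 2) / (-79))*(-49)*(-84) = 1663893 / 1745900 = 0.95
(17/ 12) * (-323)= -5491/ 12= -457.58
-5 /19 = -0.26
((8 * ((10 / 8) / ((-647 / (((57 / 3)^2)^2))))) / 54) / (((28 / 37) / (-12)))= 24109385 / 40761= 591.48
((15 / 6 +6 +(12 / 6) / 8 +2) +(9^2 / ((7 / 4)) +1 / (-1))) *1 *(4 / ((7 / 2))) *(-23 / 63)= -24058 / 1029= -23.38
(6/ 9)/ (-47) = -2/ 141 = -0.01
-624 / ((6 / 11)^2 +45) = -25168 / 1827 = -13.78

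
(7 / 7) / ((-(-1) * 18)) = 1 / 18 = 0.06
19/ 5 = 3.80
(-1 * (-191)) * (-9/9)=-191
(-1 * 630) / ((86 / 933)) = -293895 / 43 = -6834.77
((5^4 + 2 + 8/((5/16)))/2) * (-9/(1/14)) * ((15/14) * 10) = -440505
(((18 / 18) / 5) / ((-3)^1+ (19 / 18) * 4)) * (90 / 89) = 162 / 979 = 0.17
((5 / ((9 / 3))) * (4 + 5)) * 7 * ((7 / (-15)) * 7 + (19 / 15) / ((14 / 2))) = -324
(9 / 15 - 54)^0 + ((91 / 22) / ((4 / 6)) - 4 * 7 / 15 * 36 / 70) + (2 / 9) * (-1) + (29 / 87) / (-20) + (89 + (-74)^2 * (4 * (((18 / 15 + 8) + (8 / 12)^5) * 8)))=109279271633 / 66825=1635305.22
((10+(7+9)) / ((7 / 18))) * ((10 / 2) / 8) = 585 / 14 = 41.79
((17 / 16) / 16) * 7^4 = 40817 / 256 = 159.44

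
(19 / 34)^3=0.17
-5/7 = -0.71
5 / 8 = 0.62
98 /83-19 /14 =-205 /1162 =-0.18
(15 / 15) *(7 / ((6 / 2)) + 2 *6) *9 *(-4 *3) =-1548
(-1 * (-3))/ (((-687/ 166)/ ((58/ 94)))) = -0.45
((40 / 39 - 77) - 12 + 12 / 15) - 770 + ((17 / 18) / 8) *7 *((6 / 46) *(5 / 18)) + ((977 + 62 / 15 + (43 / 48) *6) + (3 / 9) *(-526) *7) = -1418225137 / 1291680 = -1097.97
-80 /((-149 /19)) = 1520 /149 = 10.20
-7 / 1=-7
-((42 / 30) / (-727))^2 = -49 / 13213225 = -0.00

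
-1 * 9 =-9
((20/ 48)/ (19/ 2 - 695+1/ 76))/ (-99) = 95/ 15472809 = 0.00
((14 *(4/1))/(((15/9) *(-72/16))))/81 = -112/1215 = -0.09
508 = 508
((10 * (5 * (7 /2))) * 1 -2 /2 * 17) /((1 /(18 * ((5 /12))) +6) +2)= 1185 /61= 19.43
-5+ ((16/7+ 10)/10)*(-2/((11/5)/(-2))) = -213/77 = -2.77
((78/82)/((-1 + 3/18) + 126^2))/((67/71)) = 1278/20127269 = 0.00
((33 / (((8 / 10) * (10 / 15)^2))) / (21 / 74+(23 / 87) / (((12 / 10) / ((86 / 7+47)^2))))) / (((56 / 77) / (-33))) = -255077052615 / 46917500416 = -5.44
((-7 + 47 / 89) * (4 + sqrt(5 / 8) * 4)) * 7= -324.48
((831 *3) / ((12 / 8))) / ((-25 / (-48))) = 79776 / 25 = 3191.04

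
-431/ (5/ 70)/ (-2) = 3017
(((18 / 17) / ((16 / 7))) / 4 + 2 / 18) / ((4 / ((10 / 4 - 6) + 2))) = -1111 / 13056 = -0.09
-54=-54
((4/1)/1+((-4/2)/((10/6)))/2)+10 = 67/5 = 13.40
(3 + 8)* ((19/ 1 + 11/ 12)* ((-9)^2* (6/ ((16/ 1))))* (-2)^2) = 26618.62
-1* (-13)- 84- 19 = -90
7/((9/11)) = 77/9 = 8.56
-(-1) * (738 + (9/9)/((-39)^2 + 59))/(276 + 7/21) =3498123/1309820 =2.67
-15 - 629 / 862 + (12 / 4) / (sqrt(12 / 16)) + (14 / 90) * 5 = -115997 / 7758 + 2 * sqrt(3) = -11.49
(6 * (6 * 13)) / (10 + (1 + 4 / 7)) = 364 / 9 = 40.44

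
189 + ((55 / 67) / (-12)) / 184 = 27959849 / 147936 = 189.00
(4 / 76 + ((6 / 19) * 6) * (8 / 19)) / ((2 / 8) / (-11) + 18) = 13508 / 285551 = 0.05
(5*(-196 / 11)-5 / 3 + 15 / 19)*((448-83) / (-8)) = 10294825 / 2508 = 4104.79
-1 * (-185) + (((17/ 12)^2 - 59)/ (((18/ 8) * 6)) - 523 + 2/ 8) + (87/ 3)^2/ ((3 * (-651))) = -144441737/ 421848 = -342.40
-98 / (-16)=49 / 8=6.12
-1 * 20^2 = -400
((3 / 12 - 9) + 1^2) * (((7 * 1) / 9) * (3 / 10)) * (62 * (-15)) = 6727 / 4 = 1681.75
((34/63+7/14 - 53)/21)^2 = 42863209/7001316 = 6.12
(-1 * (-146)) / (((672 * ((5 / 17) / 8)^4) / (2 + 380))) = 596241051136 / 13125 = 45427889.61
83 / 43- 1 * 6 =-175 / 43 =-4.07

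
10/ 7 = 1.43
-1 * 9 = -9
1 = 1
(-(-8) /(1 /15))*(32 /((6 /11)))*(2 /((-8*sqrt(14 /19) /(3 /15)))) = -410.07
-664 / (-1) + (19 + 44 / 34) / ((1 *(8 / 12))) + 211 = 30785 / 34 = 905.44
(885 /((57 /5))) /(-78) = -1475 /1482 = -1.00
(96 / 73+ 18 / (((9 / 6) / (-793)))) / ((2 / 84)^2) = -1225225008 / 73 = -16783904.22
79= 79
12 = 12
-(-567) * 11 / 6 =2079 / 2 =1039.50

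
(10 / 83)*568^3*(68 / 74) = 62305146880 / 3071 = 20288227.57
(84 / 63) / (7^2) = 4 / 147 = 0.03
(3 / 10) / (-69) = -1 / 230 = -0.00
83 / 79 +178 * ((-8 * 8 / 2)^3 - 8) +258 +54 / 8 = -5833862.20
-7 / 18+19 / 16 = 115 / 144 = 0.80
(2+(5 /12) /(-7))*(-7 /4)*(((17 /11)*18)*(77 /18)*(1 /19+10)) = -3704827 /912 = -4062.31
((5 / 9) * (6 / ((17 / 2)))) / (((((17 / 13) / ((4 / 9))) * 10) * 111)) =104 / 866133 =0.00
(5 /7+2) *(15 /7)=285 /49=5.82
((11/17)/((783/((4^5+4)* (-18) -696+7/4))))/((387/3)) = -844723/6868476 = -0.12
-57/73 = -0.78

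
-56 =-56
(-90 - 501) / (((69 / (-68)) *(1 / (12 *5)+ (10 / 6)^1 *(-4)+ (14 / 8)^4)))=17146880 / 80339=213.43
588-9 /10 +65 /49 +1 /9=2595451 /4410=588.54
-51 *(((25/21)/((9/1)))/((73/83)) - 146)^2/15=-68838082496273/951786045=-72325.16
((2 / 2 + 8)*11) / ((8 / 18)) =222.75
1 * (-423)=-423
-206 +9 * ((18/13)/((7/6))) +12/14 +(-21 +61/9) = -24416/117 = -208.68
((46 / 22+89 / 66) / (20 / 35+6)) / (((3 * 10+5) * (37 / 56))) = 3178 / 140415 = 0.02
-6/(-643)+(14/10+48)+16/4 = 171711/3215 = 53.41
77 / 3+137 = 488 / 3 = 162.67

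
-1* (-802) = 802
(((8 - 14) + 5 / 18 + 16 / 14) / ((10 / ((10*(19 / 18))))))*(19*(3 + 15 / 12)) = -3541049 / 9072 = -390.33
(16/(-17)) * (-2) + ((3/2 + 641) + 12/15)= 109681/170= 645.18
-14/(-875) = 2/125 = 0.02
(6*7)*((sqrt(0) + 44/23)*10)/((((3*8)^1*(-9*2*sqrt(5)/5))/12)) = -49.91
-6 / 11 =-0.55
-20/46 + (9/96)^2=-10033/23552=-0.43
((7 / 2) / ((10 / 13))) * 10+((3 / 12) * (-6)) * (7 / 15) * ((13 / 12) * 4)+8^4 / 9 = 22391 / 45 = 497.58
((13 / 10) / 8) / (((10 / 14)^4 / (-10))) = -31213 / 5000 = -6.24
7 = 7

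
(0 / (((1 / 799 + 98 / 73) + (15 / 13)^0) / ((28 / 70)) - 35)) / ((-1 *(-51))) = 0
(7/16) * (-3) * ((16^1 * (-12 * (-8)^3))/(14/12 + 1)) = -59549.54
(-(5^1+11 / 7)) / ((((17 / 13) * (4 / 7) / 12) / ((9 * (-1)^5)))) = 16146 / 17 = 949.76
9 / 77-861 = -66288 / 77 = -860.88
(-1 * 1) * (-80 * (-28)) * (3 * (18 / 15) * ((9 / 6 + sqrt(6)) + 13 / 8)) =-25200 - 8064 * sqrt(6) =-44952.69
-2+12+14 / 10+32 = 217 / 5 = 43.40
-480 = -480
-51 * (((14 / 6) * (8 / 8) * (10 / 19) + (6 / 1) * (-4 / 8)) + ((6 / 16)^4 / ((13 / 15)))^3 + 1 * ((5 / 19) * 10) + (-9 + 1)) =1044605982790075273 / 2868557117390848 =364.16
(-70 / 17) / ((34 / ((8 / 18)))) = -140 / 2601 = -0.05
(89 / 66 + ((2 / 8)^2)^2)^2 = 130530625 / 71368704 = 1.83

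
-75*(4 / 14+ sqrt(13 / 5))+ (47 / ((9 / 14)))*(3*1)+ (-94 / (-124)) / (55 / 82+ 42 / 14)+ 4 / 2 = 800245 / 3999 -15*sqrt(65) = 79.18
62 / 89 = 0.70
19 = 19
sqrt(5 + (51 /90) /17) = sqrt(4530) /30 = 2.24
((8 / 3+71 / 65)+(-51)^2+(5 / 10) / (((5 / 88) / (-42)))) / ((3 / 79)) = 34432624 / 585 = 58859.19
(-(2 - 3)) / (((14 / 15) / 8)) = 60 / 7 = 8.57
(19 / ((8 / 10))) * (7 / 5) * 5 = 665 / 4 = 166.25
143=143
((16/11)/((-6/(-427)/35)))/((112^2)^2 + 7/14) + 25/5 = 5.00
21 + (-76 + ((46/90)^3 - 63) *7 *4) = -165415699/91125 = -1815.26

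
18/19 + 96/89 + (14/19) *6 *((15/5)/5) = 2082/445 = 4.68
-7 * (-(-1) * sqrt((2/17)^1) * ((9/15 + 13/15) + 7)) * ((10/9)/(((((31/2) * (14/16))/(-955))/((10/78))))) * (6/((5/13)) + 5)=399755360 * sqrt(34)/554931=4200.44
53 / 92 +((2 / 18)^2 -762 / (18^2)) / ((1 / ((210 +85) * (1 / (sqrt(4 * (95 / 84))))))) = 53 / 92 -22361 * sqrt(1995) / 3078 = -323.91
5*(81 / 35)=81 / 7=11.57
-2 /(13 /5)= -0.77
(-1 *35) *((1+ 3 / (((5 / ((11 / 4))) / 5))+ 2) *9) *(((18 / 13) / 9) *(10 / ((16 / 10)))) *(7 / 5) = -496125 / 104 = -4770.43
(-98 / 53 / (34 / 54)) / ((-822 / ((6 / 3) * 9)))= 7938 / 123437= 0.06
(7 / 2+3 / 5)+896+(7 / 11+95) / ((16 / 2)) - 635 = 277.05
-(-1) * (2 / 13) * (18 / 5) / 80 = 9 / 1300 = 0.01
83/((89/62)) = 5146/89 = 57.82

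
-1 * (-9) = 9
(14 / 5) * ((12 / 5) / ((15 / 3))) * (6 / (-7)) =-144 / 125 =-1.15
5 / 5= 1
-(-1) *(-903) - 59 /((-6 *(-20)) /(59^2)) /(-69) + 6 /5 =-1452305 /1656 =-877.00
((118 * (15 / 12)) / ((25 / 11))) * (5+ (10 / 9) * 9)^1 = 1947 / 2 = 973.50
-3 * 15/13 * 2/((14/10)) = -4.95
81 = 81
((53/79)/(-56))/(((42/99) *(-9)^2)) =-583/1672272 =-0.00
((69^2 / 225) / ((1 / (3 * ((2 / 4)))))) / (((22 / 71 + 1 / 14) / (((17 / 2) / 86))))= 13408563 / 1629700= 8.23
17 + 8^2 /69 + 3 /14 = 17525 /966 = 18.14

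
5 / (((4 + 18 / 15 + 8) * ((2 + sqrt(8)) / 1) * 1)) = -25 / 132 + 25 * sqrt(2) / 132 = 0.08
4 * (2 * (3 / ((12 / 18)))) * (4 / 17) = 144 / 17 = 8.47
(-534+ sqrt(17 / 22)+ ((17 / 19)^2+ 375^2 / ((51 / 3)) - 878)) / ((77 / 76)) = 38 * sqrt(374) / 847+ 168420376 / 24871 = 6772.62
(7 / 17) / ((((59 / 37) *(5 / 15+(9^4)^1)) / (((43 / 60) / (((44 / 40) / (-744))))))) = -0.02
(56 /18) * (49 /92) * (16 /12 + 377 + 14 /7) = 391363 /621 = 630.21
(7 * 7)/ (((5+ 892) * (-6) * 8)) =-49/ 43056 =-0.00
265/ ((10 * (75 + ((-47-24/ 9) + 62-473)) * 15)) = -53/ 11570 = -0.00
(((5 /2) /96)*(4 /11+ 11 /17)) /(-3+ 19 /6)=945 /5984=0.16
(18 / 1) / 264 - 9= -393 / 44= -8.93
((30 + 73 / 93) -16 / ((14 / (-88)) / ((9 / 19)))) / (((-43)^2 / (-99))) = -32010891 / 7623427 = -4.20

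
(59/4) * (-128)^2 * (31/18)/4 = 936448/9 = 104049.78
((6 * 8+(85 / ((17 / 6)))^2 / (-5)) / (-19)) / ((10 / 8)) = 5.56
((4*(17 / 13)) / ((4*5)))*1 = 17 / 65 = 0.26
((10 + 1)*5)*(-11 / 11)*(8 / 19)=-23.16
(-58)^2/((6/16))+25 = 26987/3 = 8995.67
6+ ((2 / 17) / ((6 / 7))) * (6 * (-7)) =4 / 17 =0.24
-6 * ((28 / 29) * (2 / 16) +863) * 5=-750915 / 29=-25893.62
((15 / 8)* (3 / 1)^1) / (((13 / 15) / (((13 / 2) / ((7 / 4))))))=675 / 28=24.11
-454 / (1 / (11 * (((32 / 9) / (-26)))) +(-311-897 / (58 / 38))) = 2317216 / 4590305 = 0.50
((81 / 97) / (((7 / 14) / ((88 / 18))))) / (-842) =-396 / 40837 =-0.01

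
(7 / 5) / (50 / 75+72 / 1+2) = 3 / 160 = 0.02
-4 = -4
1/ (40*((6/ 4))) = 1/ 60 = 0.02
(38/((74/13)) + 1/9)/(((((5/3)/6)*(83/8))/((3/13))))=21696/39923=0.54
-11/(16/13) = -143/16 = -8.94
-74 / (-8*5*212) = 37 / 4240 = 0.01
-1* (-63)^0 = -1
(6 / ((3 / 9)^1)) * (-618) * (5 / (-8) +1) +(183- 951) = -9879 / 2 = -4939.50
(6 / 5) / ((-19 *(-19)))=6 / 1805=0.00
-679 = -679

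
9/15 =3/5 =0.60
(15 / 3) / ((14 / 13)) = 65 / 14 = 4.64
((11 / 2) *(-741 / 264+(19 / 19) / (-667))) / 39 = -164837 / 416208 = -0.40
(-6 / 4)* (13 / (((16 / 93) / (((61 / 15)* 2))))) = -73749 / 80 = -921.86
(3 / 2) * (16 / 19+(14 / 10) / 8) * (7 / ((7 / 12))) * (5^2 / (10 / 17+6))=591345 / 8512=69.47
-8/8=-1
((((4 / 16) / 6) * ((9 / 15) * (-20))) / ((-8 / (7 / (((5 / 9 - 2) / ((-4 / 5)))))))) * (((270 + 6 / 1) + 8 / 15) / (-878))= -21777 / 285350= -0.08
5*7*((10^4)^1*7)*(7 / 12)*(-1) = -4287500 / 3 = -1429166.67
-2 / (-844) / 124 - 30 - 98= -6697983 / 52328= -128.00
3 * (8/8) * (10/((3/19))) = 190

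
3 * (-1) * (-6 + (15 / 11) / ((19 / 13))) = 3177 / 209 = 15.20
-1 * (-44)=44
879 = 879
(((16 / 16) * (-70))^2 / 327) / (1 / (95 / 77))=66500 / 3597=18.49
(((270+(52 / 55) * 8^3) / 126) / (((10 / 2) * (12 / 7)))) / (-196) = -20737 / 5821200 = -0.00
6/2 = 3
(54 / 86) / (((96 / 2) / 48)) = 0.63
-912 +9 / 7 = -6375 / 7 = -910.71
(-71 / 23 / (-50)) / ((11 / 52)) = 1846 / 6325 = 0.29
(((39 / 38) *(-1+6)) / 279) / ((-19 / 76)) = -130 / 1767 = -0.07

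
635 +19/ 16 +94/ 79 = 805645/ 1264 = 637.38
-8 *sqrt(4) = -16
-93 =-93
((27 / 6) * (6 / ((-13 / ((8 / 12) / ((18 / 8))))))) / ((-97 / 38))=304 / 1261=0.24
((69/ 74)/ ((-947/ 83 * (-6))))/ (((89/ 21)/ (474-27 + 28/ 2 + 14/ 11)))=203852565/ 137212724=1.49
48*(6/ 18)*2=32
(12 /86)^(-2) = 1849 /36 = 51.36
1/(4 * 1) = 1/4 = 0.25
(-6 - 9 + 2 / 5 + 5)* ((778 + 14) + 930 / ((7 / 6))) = -533952 / 35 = -15255.77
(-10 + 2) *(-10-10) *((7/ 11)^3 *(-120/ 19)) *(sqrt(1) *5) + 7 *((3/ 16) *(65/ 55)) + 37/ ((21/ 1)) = -11035656745/ 8497104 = -1298.76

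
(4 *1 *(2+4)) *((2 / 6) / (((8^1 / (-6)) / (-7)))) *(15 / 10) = 63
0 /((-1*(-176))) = 0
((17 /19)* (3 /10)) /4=51 /760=0.07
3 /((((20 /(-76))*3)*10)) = -19 /50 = -0.38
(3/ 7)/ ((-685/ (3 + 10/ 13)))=-21/ 8905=-0.00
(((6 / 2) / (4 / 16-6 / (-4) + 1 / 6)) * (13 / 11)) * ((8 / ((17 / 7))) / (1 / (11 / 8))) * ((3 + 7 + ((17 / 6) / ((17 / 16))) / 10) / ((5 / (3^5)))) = 4180.54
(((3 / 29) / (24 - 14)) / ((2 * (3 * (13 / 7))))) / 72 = 7 / 542880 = 0.00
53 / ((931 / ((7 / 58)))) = 0.01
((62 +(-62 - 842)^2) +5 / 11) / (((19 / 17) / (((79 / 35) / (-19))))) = -12073654609 / 138985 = -86870.20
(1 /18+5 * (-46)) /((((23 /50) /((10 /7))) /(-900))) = 103475000 /161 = 642701.86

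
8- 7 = 1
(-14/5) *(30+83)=-316.40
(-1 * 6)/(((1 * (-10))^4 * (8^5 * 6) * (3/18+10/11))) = -33/11632640000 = -0.00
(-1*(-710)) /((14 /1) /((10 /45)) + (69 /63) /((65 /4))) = 969150 /86087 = 11.26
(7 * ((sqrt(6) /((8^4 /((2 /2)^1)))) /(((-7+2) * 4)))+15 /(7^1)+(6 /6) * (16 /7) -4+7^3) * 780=1875120 /7 -273 * sqrt(6) /4096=267874.12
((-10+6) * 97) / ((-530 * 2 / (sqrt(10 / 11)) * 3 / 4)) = 388 * sqrt(110) / 8745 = 0.47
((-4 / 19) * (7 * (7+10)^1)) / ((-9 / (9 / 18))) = 238 / 171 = 1.39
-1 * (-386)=386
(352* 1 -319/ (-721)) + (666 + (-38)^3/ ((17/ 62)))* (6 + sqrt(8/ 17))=-14664030005/ 12257 -6781484* sqrt(34)/ 289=-1333205.31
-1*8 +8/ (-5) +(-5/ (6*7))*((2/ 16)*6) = -9.69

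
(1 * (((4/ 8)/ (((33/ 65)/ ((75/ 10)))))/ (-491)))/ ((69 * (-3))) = 325/ 4472028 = 0.00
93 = 93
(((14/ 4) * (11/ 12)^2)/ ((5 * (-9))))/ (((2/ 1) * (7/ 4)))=-121/ 6480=-0.02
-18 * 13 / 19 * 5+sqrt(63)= -1170 / 19+3 * sqrt(7)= -53.64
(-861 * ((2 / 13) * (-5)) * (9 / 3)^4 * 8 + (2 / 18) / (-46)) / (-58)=-2309821907 / 312156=-7399.58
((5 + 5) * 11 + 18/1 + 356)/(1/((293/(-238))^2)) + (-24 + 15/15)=10062026/14161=710.54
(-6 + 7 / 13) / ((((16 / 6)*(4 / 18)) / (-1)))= 1917 / 208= 9.22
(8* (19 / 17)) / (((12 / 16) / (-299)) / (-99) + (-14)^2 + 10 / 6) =1999712 / 44208551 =0.05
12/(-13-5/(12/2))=-72/83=-0.87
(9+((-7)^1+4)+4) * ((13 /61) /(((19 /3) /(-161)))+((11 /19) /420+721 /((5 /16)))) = 1120462307 /48678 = 23017.84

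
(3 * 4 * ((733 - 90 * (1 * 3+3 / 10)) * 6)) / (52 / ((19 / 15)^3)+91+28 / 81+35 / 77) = 95924047824 / 358697773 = 267.42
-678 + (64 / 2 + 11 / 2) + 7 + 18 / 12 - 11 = -643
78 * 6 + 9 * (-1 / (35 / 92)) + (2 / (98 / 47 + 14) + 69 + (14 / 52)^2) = 328059419 / 638820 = 513.54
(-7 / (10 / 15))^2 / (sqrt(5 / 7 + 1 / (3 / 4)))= 441 * sqrt(903) / 172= 77.05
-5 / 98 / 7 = -5 / 686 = -0.01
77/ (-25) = -77/ 25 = -3.08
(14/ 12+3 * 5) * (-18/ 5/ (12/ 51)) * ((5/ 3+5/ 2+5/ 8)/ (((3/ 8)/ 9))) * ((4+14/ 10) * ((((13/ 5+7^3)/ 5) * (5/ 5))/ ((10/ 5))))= -663570792/ 125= -5308566.34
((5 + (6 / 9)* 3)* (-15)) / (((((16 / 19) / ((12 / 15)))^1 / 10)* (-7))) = 142.50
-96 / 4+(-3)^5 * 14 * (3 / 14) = -753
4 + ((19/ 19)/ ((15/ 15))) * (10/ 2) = 9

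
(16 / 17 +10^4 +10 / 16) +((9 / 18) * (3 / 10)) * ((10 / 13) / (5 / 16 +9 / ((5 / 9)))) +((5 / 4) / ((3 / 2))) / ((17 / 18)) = 23361014929 / 2335528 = 10002.46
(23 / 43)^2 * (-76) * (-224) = 9005696 / 1849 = 4870.58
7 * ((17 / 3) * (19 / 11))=2261 / 33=68.52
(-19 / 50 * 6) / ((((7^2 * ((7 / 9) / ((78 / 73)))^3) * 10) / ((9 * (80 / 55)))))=-1419772266432 / 8990036988625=-0.16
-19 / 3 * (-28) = 532 / 3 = 177.33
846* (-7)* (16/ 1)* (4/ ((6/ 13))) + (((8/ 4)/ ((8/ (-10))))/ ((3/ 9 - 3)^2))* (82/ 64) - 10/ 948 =-821184.46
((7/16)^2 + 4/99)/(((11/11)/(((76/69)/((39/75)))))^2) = 1325546875/1274500656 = 1.04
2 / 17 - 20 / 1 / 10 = -32 / 17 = -1.88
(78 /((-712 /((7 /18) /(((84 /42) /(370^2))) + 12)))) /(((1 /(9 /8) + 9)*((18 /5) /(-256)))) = 498540640 /23763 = 20979.70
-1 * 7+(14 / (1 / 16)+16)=233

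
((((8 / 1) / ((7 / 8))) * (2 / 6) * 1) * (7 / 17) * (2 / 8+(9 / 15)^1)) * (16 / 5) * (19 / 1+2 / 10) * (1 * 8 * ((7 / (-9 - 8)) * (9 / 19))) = -4128768 / 40375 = -102.26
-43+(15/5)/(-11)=-476/11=-43.27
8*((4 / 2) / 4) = 4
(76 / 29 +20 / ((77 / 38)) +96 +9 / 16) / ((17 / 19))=74028883 / 607376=121.88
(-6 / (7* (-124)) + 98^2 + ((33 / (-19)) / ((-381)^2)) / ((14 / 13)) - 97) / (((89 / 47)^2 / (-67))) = -177637.36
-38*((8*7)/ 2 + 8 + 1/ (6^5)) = -5318803/ 3888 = -1368.00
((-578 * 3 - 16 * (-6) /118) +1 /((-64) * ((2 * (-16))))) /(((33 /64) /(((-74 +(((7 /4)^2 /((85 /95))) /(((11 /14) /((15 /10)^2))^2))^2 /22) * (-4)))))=-277223255116573732825 /539901414801408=-513470.14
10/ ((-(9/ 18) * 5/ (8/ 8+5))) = -24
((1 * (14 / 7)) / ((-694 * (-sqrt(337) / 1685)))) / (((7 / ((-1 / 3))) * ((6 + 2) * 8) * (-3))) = 5 * sqrt(337) / 1399104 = 0.00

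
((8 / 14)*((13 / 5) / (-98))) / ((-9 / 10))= 52 / 3087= 0.02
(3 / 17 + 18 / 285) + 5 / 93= 44066 / 150195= 0.29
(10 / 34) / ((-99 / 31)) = -155 / 1683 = -0.09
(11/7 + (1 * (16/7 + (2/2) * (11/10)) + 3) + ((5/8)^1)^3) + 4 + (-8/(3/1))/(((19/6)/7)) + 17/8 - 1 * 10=-534027/340480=-1.57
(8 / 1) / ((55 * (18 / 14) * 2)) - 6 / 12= -439 / 990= -0.44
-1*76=-76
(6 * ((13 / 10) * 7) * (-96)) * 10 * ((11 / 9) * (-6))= 384384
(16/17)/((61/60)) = 960/1037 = 0.93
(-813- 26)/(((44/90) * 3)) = -12585/22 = -572.05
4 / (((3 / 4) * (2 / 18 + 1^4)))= 24 / 5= 4.80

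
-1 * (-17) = 17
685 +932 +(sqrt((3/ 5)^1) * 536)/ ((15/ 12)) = 2144 * sqrt(15)/ 25 +1617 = 1949.15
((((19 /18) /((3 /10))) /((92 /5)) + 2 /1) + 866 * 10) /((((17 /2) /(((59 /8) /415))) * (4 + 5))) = 74676241 /37110960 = 2.01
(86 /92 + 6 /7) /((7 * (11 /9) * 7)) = 0.03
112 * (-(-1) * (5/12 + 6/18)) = 84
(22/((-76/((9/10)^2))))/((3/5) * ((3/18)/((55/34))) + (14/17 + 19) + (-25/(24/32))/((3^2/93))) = 1499553/2075685248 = 0.00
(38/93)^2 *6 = 2888/2883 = 1.00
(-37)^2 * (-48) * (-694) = 45604128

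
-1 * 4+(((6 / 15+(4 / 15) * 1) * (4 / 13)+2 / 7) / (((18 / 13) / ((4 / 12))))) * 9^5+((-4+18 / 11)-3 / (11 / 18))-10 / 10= 536328 / 77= 6965.30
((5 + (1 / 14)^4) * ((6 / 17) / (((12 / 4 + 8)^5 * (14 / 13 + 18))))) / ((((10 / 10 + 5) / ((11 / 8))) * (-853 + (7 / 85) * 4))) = -4161755 / 26958983007323136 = -0.00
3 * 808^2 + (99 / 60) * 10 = 3917217 / 2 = 1958608.50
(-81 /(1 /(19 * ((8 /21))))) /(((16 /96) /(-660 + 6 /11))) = 178622496 /77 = 2319772.68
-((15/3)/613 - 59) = 36162/613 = 58.99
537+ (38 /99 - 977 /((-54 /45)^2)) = -55871 /396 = -141.09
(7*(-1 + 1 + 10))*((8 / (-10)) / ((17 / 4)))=-13.18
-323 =-323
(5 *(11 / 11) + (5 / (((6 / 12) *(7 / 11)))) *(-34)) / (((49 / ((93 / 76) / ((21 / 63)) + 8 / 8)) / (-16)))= 276900 / 343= 807.29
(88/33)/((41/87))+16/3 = 1352/123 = 10.99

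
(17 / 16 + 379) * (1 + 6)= 42567 / 16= 2660.44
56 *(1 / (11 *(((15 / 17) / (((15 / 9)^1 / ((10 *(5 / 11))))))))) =476 / 225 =2.12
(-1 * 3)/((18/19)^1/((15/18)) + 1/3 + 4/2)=-855/989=-0.86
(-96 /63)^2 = 1024 /441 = 2.32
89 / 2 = 44.50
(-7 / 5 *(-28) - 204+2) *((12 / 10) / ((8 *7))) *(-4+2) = 1221 / 175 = 6.98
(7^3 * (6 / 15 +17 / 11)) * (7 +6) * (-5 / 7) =-68159 / 11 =-6196.27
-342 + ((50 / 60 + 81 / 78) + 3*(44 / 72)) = -26387 / 78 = -338.29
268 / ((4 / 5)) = 335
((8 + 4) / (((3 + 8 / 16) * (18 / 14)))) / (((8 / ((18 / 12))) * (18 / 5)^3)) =125 / 11664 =0.01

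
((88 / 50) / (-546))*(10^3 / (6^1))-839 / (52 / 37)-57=-2144201 / 3276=-654.52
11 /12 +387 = 4655 /12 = 387.92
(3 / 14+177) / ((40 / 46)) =57063 / 280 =203.80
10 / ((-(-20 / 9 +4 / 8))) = 180 / 31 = 5.81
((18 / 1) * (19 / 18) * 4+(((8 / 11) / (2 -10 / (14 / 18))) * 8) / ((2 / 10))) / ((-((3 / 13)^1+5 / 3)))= -298818 / 7733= -38.64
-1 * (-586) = 586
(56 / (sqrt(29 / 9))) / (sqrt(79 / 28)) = 336 *sqrt(16037) / 2291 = 18.57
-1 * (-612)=612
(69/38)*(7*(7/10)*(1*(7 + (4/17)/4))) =20286/323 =62.80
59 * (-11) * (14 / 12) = -4543 / 6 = -757.17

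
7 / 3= 2.33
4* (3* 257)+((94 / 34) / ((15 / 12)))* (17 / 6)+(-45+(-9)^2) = 46894 / 15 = 3126.27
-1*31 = -31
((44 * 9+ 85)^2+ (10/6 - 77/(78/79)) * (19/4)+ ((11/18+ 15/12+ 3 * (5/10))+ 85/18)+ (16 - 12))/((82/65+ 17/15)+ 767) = 360376475/1200256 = 300.25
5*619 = 3095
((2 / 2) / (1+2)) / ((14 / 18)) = 3 / 7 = 0.43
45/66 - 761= -16727/22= -760.32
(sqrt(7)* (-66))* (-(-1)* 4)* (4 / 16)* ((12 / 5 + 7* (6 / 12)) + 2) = -2607* sqrt(7) / 5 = -1379.49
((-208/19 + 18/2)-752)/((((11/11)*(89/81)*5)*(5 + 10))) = -15471/1691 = -9.15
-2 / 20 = -1 / 10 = -0.10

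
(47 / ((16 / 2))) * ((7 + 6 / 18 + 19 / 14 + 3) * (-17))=-392309 / 336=-1167.59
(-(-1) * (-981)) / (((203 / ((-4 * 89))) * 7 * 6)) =58206 / 1421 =40.96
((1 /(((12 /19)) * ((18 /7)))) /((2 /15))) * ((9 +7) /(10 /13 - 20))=-1729 /450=-3.84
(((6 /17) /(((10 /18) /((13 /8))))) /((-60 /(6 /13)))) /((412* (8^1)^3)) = -27 /717209600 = -0.00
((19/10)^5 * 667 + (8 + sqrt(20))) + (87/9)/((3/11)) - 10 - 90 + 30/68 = 2 * sqrt(5) + 251829829049/15300000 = 16463.94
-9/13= -0.69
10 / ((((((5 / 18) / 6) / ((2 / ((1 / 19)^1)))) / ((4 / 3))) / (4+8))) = 131328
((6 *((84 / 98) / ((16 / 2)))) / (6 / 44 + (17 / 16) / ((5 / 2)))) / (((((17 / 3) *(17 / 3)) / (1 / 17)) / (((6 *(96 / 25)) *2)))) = 4105728 / 42472885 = 0.10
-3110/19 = -163.68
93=93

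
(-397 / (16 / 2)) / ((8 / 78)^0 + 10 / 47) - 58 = -45107 / 456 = -98.92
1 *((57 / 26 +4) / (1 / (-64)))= -5152 / 13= -396.31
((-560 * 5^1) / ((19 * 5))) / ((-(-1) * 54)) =-280 / 513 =-0.55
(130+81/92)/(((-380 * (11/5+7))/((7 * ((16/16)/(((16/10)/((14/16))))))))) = -2950045/20584448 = -0.14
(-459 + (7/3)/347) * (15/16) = -597265/1388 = -430.31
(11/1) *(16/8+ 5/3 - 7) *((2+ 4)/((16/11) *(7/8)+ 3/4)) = -9680/89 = -108.76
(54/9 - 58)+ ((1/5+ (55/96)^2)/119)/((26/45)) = -164724971/3168256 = -51.99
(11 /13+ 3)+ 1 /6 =313 /78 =4.01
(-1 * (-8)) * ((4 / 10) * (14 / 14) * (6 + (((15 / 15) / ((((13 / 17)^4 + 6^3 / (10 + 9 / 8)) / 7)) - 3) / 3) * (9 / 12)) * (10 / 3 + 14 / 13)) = 431544441664 / 5727782463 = 75.34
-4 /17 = -0.24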